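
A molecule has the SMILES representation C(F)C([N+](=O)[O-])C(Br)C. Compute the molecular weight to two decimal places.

Atom tally by fragment:
  FCH2 → C:1 H:2 F:1
  CH(NO2) → C:1 H:1 N:1 O:2
  CH(Br) → C:1 H:1 Br:1
  CH3 → C:1 H:3
Element totals:
  C: 4
  H: 7
  Br: 1
  F: 1
  N: 1
  O: 2
Molecular formula: C4H7BrFNO2.
  M = 4(12.011) + 7(1.008) + 79.904 + 18.998 + 14.007 + 2(15.999)
    = 48.044 + 7.056 + 79.904 + 18.998 + 14.007 + 31.998 = 200.007

200.01 g/mol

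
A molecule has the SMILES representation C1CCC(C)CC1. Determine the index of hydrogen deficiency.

1

Atom tally by fragment:
  cyclohexane ring core → C:6 H:12
  (− 1 ring H displaced by substituents)
  + CH3 → C:1 H:3
Element totals:
  C: 7
  H: 14
Molecular formula: C7H14.
DoU = (2C + 2 + N − H − X) / 2 = (2·7 + 2 + 0 − 14 − 0) / 2 = 1.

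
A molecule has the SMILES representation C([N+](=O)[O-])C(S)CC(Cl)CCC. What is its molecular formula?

Atom tally by fragment:
  O2NCH2 → C:1 H:2 N:1 O:2
  CH(SH) → C:1 H:2 S:1
  CH2 → C:1 H:2
  CH(Cl) → C:1 H:1 Cl:1
  CH2 → C:1 H:2
  CH2 → C:1 H:2
  CH3 → C:1 H:3
Element totals:
  C: 7
  H: 14
  Cl: 1
  N: 1
  O: 2
  S: 1

C7H14ClNO2S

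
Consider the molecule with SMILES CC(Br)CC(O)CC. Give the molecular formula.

Atom tally by fragment:
  CH3 → C:1 H:3
  CH(Br) → C:1 H:1 Br:1
  CH2 → C:1 H:2
  CH(OH) → C:1 H:2 O:1
  CH2 → C:1 H:2
  CH3 → C:1 H:3
Element totals:
  C: 6
  H: 13
  Br: 1
  O: 1

C6H13BrO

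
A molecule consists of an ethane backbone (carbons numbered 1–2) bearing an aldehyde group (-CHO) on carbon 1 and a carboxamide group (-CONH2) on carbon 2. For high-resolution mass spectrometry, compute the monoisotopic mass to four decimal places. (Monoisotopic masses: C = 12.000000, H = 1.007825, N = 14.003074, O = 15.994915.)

Atom tally by fragment:
  OHCCH2 → C:2 H:3 O:1
  CH2CONH2 → C:2 H:4 O:1 N:1
Element totals:
  C: 4
  H: 7
  N: 1
  O: 2
Molecular formula: C4H7NO2.
  M = 4(12.0) + 7(1.007825) + 14.003074 + 2(15.994915)
    = 48.000000 + 7.054775 + 14.003074 + 31.989830 = 101.047679

101.0477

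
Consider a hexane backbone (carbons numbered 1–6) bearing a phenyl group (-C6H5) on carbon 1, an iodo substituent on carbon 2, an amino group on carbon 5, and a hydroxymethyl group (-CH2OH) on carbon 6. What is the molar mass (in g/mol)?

333.21 g/mol

Atom tally by fragment:
  C6H5CH2 → C:7 H:7
  CH(I) → C:1 H:1 I:1
  CH2 → C:1 H:2
  CH2 → C:1 H:2
  CH(NH2) → C:1 H:3 N:1
  CH2CH2OH → C:2 H:5 O:1
Element totals:
  C: 13
  H: 20
  I: 1
  N: 1
  O: 1
Molecular formula: C13H20INO.
  M = 13(12.011) + 20(1.008) + 126.904 + 14.007 + 15.999
    = 156.143 + 20.160 + 126.904 + 14.007 + 15.999 = 333.213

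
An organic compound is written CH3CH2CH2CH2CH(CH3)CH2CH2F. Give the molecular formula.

Atom tally by fragment:
  CH3 → C:1 H:3
  CH2 → C:1 H:2
  CH2 → C:1 H:2
  CH2 → C:1 H:2
  CH(CH3) → C:2 H:4
  CH2 → C:1 H:2
  CH2F → C:1 H:2 F:1
Element totals:
  C: 8
  H: 17
  F: 1

C8H17F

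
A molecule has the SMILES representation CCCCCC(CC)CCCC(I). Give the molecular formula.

Atom tally by fragment:
  CH3 → C:1 H:3
  CH2 → C:1 H:2
  CH2 → C:1 H:2
  CH2 → C:1 H:2
  CH2 → C:1 H:2
  CH(C2H5) → C:3 H:6
  CH2 → C:1 H:2
  CH2 → C:1 H:2
  CH2 → C:1 H:2
  CH2I → C:1 H:2 I:1
Element totals:
  C: 12
  H: 25
  I: 1

C12H25I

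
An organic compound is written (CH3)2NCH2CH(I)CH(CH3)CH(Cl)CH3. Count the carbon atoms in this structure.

Atom tally by fragment:
  (CH3)2NCH2 → C:3 H:8 N:1
  CH(I) → C:1 H:1 I:1
  CH(CH3) → C:2 H:4
  CH(Cl) → C:1 H:1 Cl:1
  CH3 → C:1 H:3
Element totals:
  C: 8
  H: 17
  Cl: 1
  I: 1
  N: 1

8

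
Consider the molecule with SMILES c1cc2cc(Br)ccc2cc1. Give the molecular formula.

Atom tally by fragment:
  naphthalene ring system core → C:10 H:8
  (− 1 ring H displaced by substituents)
  + Br → Br:1
Element totals:
  C: 10
  H: 7
  Br: 1

C10H7Br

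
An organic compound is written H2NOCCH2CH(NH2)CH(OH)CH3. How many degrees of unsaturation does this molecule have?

Element totals:
  C: 5
  H: 12
  N: 2
  O: 2
Molecular formula: C5H12N2O2.
DoU = (2C + 2 + N − H − X) / 2 = (2·5 + 2 + 2 − 12 − 0) / 2 = 1.

1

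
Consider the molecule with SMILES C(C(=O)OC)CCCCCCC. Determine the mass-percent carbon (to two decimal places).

Atom tally by fragment:
  CH3OOCCH2 → C:3 H:5 O:2
  CH2 → C:1 H:2
  CH2 → C:1 H:2
  CH2 → C:1 H:2
  CH2 → C:1 H:2
  CH2 → C:1 H:2
  CH2 → C:1 H:2
  CH3 → C:1 H:3
Element totals:
  C: 10
  H: 20
  O: 2
Molecular formula: C10H20O2.
Molar mass = 172.268 g/mol.
Mass from C: 10 × 12.011 = 120.110 g/mol.
%C = 120.110 / 172.268 × 100 = 69.72%.

69.72%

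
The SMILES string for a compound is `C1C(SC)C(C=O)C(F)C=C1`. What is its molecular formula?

C8H11FOS

Atom tally by fragment:
  cyclohexene ring core → C:6 H:10
  (− 3 ring H displaced by substituents)
  + SCH3 → C:1 H:3 S:1
  + CHO → C:1 H:1 O:1
  + F → F:1
Element totals:
  C: 8
  H: 11
  F: 1
  O: 1
  S: 1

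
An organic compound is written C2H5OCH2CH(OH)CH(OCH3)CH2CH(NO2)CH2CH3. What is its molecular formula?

Atom tally by fragment:
  C2H5OCH2 → C:3 H:7 O:1
  CH(OH) → C:1 H:2 O:1
  CH(OCH3) → C:2 H:4 O:1
  CH2 → C:1 H:2
  CH(NO2) → C:1 H:1 N:1 O:2
  CH2 → C:1 H:2
  CH3 → C:1 H:3
Element totals:
  C: 10
  H: 21
  N: 1
  O: 5

C10H21NO5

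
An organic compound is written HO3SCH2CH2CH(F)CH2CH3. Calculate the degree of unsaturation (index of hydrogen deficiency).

Element totals:
  C: 5
  H: 11
  F: 1
  O: 3
  S: 1
Molecular formula: C5H11FO3S.
DoU = (2C + 2 + N − H − X) / 2 = (2·5 + 2 + 0 − 11 − 1) / 2 = 0.

0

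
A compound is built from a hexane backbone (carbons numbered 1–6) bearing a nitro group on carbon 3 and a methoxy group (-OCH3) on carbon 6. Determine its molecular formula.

Atom tally by fragment:
  CH3 → C:1 H:3
  CH2 → C:1 H:2
  CH(NO2) → C:1 H:1 N:1 O:2
  CH2 → C:1 H:2
  CH2 → C:1 H:2
  CH2OCH3 → C:2 H:5 O:1
Element totals:
  C: 7
  H: 15
  N: 1
  O: 3

C7H15NO3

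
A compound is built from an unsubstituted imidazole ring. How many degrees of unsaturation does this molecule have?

Atom tally by fragment:
  imidazole ring core → C:3 H:4 N:2
Element totals:
  C: 3
  H: 4
  N: 2
Molecular formula: C3H4N2.
DoU = (2C + 2 + N − H − X) / 2 = (2·3 + 2 + 2 − 4 − 0) / 2 = 3.

3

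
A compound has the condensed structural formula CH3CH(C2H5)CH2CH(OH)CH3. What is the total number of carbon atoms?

7

Atom tally by fragment:
  CH3 → C:1 H:3
  CH(C2H5) → C:3 H:6
  CH2 → C:1 H:2
  CH(OH) → C:1 H:2 O:1
  CH3 → C:1 H:3
Element totals:
  C: 7
  H: 16
  O: 1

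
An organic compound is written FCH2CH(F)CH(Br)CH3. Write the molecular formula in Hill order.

C4H7BrF2

Element totals:
  C: 4
  H: 7
  Br: 1
  F: 2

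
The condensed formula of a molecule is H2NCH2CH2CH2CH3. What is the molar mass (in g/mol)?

73.14 g/mol

Element totals:
  C: 4
  H: 11
  N: 1
Molecular formula: C4H11N.
  M = 4(12.011) + 11(1.008) + 14.007
    = 48.044 + 11.088 + 14.007 = 73.139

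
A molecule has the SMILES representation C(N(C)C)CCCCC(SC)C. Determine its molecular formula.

Atom tally by fragment:
  (CH3)2NCH2 → C:3 H:8 N:1
  CH2 → C:1 H:2
  CH2 → C:1 H:2
  CH2 → C:1 H:2
  CH2 → C:1 H:2
  CH(SCH3) → C:2 H:4 S:1
  CH3 → C:1 H:3
Element totals:
  C: 10
  H: 23
  N: 1
  S: 1

C10H23NS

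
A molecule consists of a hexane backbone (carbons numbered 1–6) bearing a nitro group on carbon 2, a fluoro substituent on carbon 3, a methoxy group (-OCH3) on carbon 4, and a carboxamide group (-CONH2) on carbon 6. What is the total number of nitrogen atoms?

2

Atom tally by fragment:
  CH3 → C:1 H:3
  CH(NO2) → C:1 H:1 N:1 O:2
  CH(F) → C:1 H:1 F:1
  CH(OCH3) → C:2 H:4 O:1
  CH2 → C:1 H:2
  CH2CONH2 → C:2 H:4 O:1 N:1
Element totals:
  C: 8
  H: 15
  F: 1
  N: 2
  O: 4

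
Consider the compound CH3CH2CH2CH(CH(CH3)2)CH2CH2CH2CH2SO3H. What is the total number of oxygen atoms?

3

Element totals:
  C: 11
  H: 24
  O: 3
  S: 1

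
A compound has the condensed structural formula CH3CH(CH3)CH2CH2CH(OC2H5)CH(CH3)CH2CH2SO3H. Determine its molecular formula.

Atom tally by fragment:
  CH3 → C:1 H:3
  CH(CH3) → C:2 H:4
  CH2 → C:1 H:2
  CH2 → C:1 H:2
  CH(OC2H5) → C:3 H:6 O:1
  CH(CH3) → C:2 H:4
  CH2 → C:1 H:2
  CH2SO3H → C:1 H:3 S:1 O:3
Element totals:
  C: 12
  H: 26
  O: 4
  S: 1

C12H26O4S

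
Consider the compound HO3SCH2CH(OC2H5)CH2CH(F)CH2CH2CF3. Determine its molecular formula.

C9H16F4O4S

Atom tally by fragment:
  HO3SCH2 → C:1 H:3 S:1 O:3
  CH(OC2H5) → C:3 H:6 O:1
  CH2 → C:1 H:2
  CH(F) → C:1 H:1 F:1
  CH2 → C:1 H:2
  CH2CF3 → C:2 H:2 F:3
Element totals:
  C: 9
  H: 16
  F: 4
  O: 4
  S: 1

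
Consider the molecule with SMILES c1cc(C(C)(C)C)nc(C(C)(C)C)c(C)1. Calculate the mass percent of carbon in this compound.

81.89%

Atom tally by fragment:
  pyridine ring core → C:5 H:5 N:1
  (− 3 ring H displaced by substituents)
  + C(CH3)3 → C:4 H:9
  + C(CH3)3 → C:4 H:9
  + CH3 → C:1 H:3
Element totals:
  C: 14
  H: 23
  N: 1
Molecular formula: C14H23N.
Molar mass = 205.345 g/mol.
Mass from C: 14 × 12.011 = 168.154 g/mol.
%C = 168.154 / 205.345 × 100 = 81.89%.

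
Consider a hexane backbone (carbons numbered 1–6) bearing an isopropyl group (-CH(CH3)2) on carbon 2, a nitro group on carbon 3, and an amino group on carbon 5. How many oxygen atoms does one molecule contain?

Atom tally by fragment:
  CH3 → C:1 H:3
  CH(CH(CH3)2) → C:4 H:8
  CH(NO2) → C:1 H:1 N:1 O:2
  CH2 → C:1 H:2
  CH(NH2) → C:1 H:3 N:1
  CH3 → C:1 H:3
Element totals:
  C: 9
  H: 20
  N: 2
  O: 2

2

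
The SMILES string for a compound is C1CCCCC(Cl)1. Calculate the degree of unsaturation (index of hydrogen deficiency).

1

Atom tally by fragment:
  cyclohexane ring core → C:6 H:12
  (− 1 ring H displaced by substituents)
  + Cl → Cl:1
Element totals:
  C: 6
  H: 11
  Cl: 1
Molecular formula: C6H11Cl.
DoU = (2C + 2 + N − H − X) / 2 = (2·6 + 2 + 0 − 11 − 1) / 2 = 1.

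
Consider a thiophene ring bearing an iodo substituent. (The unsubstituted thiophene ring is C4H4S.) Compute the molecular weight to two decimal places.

Atom tally by fragment:
  thiophene ring core → C:4 H:4 S:1
  (− 1 ring H displaced by substituents)
  + I → I:1
Element totals:
  C: 4
  H: 3
  I: 1
  S: 1
Molecular formula: C4H3IS.
  M = 4(12.011) + 3(1.008) + 126.904 + 32.06
    = 48.044 + 3.024 + 126.904 + 32.060 = 210.032

210.03 g/mol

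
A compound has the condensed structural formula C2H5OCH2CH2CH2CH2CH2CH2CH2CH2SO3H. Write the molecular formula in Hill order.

Atom tally by fragment:
  C2H5OCH2 → C:3 H:7 O:1
  CH2 → C:1 H:2
  CH2 → C:1 H:2
  CH2 → C:1 H:2
  CH2 → C:1 H:2
  CH2 → C:1 H:2
  CH2 → C:1 H:2
  CH2SO3H → C:1 H:3 S:1 O:3
Element totals:
  C: 10
  H: 22
  O: 4
  S: 1

C10H22O4S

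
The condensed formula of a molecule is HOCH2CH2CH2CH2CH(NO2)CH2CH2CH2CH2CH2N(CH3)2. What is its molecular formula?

C12H26N2O3

Atom tally by fragment:
  HOCH2CH2 → C:2 H:5 O:1
  CH2 → C:1 H:2
  CH2 → C:1 H:2
  CH(NO2) → C:1 H:1 N:1 O:2
  CH2 → C:1 H:2
  CH2 → C:1 H:2
  CH2 → C:1 H:2
  CH2 → C:1 H:2
  CH2N(CH3)2 → C:3 H:8 N:1
Element totals:
  C: 12
  H: 26
  N: 2
  O: 3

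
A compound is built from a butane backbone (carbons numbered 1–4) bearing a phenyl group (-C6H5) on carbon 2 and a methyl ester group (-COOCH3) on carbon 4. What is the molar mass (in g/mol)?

Atom tally by fragment:
  CH3 → C:1 H:3
  CH(C6H5) → C:7 H:6
  CH2 → C:1 H:2
  CH2COOCH3 → C:3 H:5 O:2
Element totals:
  C: 12
  H: 16
  O: 2
Molecular formula: C12H16O2.
  M = 12(12.011) + 16(1.008) + 2(15.999)
    = 144.132 + 16.128 + 31.998 = 192.258

192.26 g/mol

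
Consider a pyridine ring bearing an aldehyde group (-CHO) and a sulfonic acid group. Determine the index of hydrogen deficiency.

Atom tally by fragment:
  pyridine ring core → C:5 H:5 N:1
  (− 2 ring H displaced by substituents)
  + CHO → C:1 H:1 O:1
  + SO3H → S:1 O:3 H:1
Element totals:
  C: 6
  H: 5
  N: 1
  O: 4
  S: 1
Molecular formula: C6H5NO4S.
DoU = (2C + 2 + N − H − X) / 2 = (2·6 + 2 + 1 − 5 − 0) / 2 = 5.

5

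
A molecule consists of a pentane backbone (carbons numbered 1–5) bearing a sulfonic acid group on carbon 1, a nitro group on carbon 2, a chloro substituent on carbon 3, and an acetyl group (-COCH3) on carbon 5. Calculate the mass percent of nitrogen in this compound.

Atom tally by fragment:
  HO3SCH2 → C:1 H:3 S:1 O:3
  CH(NO2) → C:1 H:1 N:1 O:2
  CH(Cl) → C:1 H:1 Cl:1
  CH2 → C:1 H:2
  CH2COCH3 → C:3 H:5 O:1
Element totals:
  C: 7
  H: 12
  Cl: 1
  N: 1
  O: 6
  S: 1
Molecular formula: C7H12ClNO6S.
Molar mass = 273.684 g/mol.
Mass from N: 1 × 14.007 = 14.007 g/mol.
%N = 14.007 / 273.684 × 100 = 5.12%.

5.12%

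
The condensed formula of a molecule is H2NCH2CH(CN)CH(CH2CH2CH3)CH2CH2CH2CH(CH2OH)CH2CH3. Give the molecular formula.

Element totals:
  C: 14
  H: 28
  N: 2
  O: 1

C14H28N2O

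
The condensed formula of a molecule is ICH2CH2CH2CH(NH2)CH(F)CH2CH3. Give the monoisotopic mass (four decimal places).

Atom tally by fragment:
  ICH2 → C:1 H:2 I:1
  CH2 → C:1 H:2
  CH2 → C:1 H:2
  CH(NH2) → C:1 H:3 N:1
  CH(F) → C:1 H:1 F:1
  CH2 → C:1 H:2
  CH3 → C:1 H:3
Element totals:
  C: 7
  H: 15
  F: 1
  I: 1
  N: 1
Molecular formula: C7H15FIN.
  M = 7(12.0) + 15(1.007825) + 18.998403 + 126.904472 + 14.003074
    = 84.000000 + 15.117375 + 18.998403 + 126.904472 + 14.003074 = 259.023324

259.0233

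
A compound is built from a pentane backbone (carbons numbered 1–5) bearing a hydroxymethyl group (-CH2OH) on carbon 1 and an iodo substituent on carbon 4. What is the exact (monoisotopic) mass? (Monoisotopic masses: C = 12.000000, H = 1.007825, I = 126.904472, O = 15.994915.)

228.0011

Atom tally by fragment:
  HOCH2CH2 → C:2 H:5 O:1
  CH2 → C:1 H:2
  CH2 → C:1 H:2
  CH(I) → C:1 H:1 I:1
  CH3 → C:1 H:3
Element totals:
  C: 6
  H: 13
  I: 1
  O: 1
Molecular formula: C6H13IO.
  M = 6(12.0) + 13(1.007825) + 126.904472 + 15.994915
    = 72.000000 + 13.101725 + 126.904472 + 15.994915 = 228.001112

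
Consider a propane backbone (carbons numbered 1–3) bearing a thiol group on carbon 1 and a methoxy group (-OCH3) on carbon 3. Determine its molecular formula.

Atom tally by fragment:
  HSCH2 → C:1 H:3 S:1
  CH2 → C:1 H:2
  CH2OCH3 → C:2 H:5 O:1
Element totals:
  C: 4
  H: 10
  O: 1
  S: 1

C4H10OS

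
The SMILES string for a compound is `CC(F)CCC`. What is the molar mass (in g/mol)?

Atom tally by fragment:
  CH3 → C:1 H:3
  CH(F) → C:1 H:1 F:1
  CH2 → C:1 H:2
  CH2 → C:1 H:2
  CH3 → C:1 H:3
Element totals:
  C: 5
  H: 11
  F: 1
Molecular formula: C5H11F.
  M = 5(12.011) + 11(1.008) + 18.998
    = 60.055 + 11.088 + 18.998 = 90.141

90.14 g/mol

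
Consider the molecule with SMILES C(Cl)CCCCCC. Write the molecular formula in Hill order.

C7H15Cl

Atom tally by fragment:
  ClCH2 → C:1 H:2 Cl:1
  CH2 → C:1 H:2
  CH2 → C:1 H:2
  CH2 → C:1 H:2
  CH2 → C:1 H:2
  CH2 → C:1 H:2
  CH3 → C:1 H:3
Element totals:
  C: 7
  H: 15
  Cl: 1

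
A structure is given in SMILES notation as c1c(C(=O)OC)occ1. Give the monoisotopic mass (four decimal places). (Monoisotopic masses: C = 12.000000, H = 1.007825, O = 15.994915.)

126.0317

Atom tally by fragment:
  furan ring core → C:4 H:4 O:1
  (− 1 ring H displaced by substituents)
  + COOCH3 → C:2 H:3 O:2
Element totals:
  C: 6
  H: 6
  O: 3
Molecular formula: C6H6O3.
  M = 6(12.0) + 6(1.007825) + 3(15.994915)
    = 72.000000 + 6.046950 + 47.984745 = 126.031695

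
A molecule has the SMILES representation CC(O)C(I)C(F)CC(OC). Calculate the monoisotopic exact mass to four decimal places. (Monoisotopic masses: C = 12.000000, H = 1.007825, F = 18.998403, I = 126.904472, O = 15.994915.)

276.0023

Atom tally by fragment:
  CH3 → C:1 H:3
  CH(OH) → C:1 H:2 O:1
  CH(I) → C:1 H:1 I:1
  CH(F) → C:1 H:1 F:1
  CH2 → C:1 H:2
  CH2OCH3 → C:2 H:5 O:1
Element totals:
  C: 7
  H: 14
  F: 1
  I: 1
  O: 2
Molecular formula: C7H14FIO2.
  M = 7(12.0) + 14(1.007825) + 18.998403 + 126.904472 + 2(15.994915)
    = 84.000000 + 14.109550 + 18.998403 + 126.904472 + 31.989830 = 276.002255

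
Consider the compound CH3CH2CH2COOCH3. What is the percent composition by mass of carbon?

58.80%

Element totals:
  C: 5
  H: 10
  O: 2
Molecular formula: C5H10O2.
Molar mass = 102.133 g/mol.
Mass from C: 5 × 12.011 = 60.055 g/mol.
%C = 60.055 / 102.133 × 100 = 58.80%.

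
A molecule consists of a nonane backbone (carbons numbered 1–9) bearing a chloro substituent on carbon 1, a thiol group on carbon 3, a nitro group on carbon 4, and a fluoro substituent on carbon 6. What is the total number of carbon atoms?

Atom tally by fragment:
  ClCH2 → C:1 H:2 Cl:1
  CH2 → C:1 H:2
  CH(SH) → C:1 H:2 S:1
  CH(NO2) → C:1 H:1 N:1 O:2
  CH2 → C:1 H:2
  CH(F) → C:1 H:1 F:1
  CH2 → C:1 H:2
  CH2 → C:1 H:2
  CH3 → C:1 H:3
Element totals:
  C: 9
  H: 17
  Cl: 1
  F: 1
  N: 1
  O: 2
  S: 1

9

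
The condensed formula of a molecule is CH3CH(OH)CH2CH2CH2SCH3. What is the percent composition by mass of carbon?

53.69%

Atom tally by fragment:
  CH3 → C:1 H:3
  CH(OH) → C:1 H:2 O:1
  CH2 → C:1 H:2
  CH2 → C:1 H:2
  CH2SCH3 → C:2 H:5 S:1
Element totals:
  C: 6
  H: 14
  O: 1
  S: 1
Molecular formula: C6H14OS.
Molar mass = 134.237 g/mol.
Mass from C: 6 × 12.011 = 72.066 g/mol.
%C = 72.066 / 134.237 × 100 = 53.69%.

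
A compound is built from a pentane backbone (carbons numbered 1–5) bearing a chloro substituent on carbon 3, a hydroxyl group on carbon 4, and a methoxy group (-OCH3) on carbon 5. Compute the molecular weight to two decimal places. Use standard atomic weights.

Atom tally by fragment:
  CH3 → C:1 H:3
  CH2 → C:1 H:2
  CH(Cl) → C:1 H:1 Cl:1
  CH(OH) → C:1 H:2 O:1
  CH2OCH3 → C:2 H:5 O:1
Element totals:
  C: 6
  H: 13
  Cl: 1
  O: 2
Molecular formula: C6H13ClO2.
  M = 6(12.011) + 13(1.008) + 35.45 + 2(15.999)
    = 72.066 + 13.104 + 35.450 + 31.998 = 152.618

152.62 g/mol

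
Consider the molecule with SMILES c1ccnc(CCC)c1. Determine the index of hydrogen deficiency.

4

Atom tally by fragment:
  pyridine ring core → C:5 H:5 N:1
  (− 1 ring H displaced by substituents)
  + CH2CH2CH3 → C:3 H:7
Element totals:
  C: 8
  H: 11
  N: 1
Molecular formula: C8H11N.
DoU = (2C + 2 + N − H − X) / 2 = (2·8 + 2 + 1 − 11 − 0) / 2 = 4.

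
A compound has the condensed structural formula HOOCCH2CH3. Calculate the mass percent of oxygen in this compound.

43.19%

Element totals:
  C: 3
  H: 6
  O: 2
Molecular formula: C3H6O2.
Molar mass = 74.079 g/mol.
Mass from O: 2 × 15.999 = 31.998 g/mol.
%O = 31.998 / 74.079 × 100 = 43.19%.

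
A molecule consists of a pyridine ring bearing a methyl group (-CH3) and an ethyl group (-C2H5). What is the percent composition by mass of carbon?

79.29%

Atom tally by fragment:
  pyridine ring core → C:5 H:5 N:1
  (− 2 ring H displaced by substituents)
  + CH3 → C:1 H:3
  + C2H5 → C:2 H:5
Element totals:
  C: 8
  H: 11
  N: 1
Molecular formula: C8H11N.
Molar mass = 121.183 g/mol.
Mass from C: 8 × 12.011 = 96.088 g/mol.
%C = 96.088 / 121.183 × 100 = 79.29%.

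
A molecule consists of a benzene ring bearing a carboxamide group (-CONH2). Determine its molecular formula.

C7H7NO

Atom tally by fragment:
  benzene ring core → C:6 H:6
  (− 1 ring H displaced by substituents)
  + CONH2 → C:1 H:2 O:1 N:1
Element totals:
  C: 7
  H: 7
  N: 1
  O: 1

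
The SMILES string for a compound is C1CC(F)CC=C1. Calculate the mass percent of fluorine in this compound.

18.97%

Atom tally by fragment:
  cyclohexene ring core → C:6 H:10
  (− 1 ring H displaced by substituents)
  + F → F:1
Element totals:
  C: 6
  H: 9
  F: 1
Molecular formula: C6H9F.
Molar mass = 100.136 g/mol.
Mass from F: 1 × 18.998 = 18.998 g/mol.
%F = 18.998 / 100.136 × 100 = 18.97%.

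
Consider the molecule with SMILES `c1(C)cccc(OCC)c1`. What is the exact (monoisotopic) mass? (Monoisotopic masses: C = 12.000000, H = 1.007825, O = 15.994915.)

Atom tally by fragment:
  benzene ring core → C:6 H:6
  (− 2 ring H displaced by substituents)
  + CH3 → C:1 H:3
  + OC2H5 → C:2 H:5 O:1
Element totals:
  C: 9
  H: 12
  O: 1
Molecular formula: C9H12O.
  M = 9(12.0) + 12(1.007825) + 15.994915
    = 108.000000 + 12.093900 + 15.994915 = 136.088815

136.0888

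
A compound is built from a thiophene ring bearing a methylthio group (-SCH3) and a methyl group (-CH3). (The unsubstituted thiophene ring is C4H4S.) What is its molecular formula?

C6H8S2

Atom tally by fragment:
  thiophene ring core → C:4 H:4 S:1
  (− 2 ring H displaced by substituents)
  + SCH3 → C:1 H:3 S:1
  + CH3 → C:1 H:3
Element totals:
  C: 6
  H: 8
  S: 2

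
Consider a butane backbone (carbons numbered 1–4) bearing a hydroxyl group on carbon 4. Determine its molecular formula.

C4H10O

Atom tally by fragment:
  CH3 → C:1 H:3
  CH2 → C:1 H:2
  CH2 → C:1 H:2
  CH2OH → C:1 H:3 O:1
Element totals:
  C: 4
  H: 10
  O: 1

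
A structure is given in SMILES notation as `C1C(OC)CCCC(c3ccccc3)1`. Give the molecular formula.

Atom tally by fragment:
  cyclohexane ring core → C:6 H:12
  (− 2 ring H displaced by substituents)
  + OCH3 → C:1 H:3 O:1
  + C6H5 → C:6 H:5
Element totals:
  C: 13
  H: 18
  O: 1

C13H18O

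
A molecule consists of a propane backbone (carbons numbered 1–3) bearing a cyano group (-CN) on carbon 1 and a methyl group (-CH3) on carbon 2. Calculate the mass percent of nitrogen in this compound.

Atom tally by fragment:
  NCCH2 → C:2 H:2 N:1
  CH(CH3) → C:2 H:4
  CH3 → C:1 H:3
Element totals:
  C: 5
  H: 9
  N: 1
Molecular formula: C5H9N.
Molar mass = 83.134 g/mol.
Mass from N: 1 × 14.007 = 14.007 g/mol.
%N = 14.007 / 83.134 × 100 = 16.85%.

16.85%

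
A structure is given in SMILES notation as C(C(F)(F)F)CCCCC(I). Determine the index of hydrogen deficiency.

0

Atom tally by fragment:
  F3CCH2 → C:2 H:2 F:3
  CH2 → C:1 H:2
  CH2 → C:1 H:2
  CH2 → C:1 H:2
  CH2 → C:1 H:2
  CH2I → C:1 H:2 I:1
Element totals:
  C: 7
  H: 12
  F: 3
  I: 1
Molecular formula: C7H12F3I.
DoU = (2C + 2 + N − H − X) / 2 = (2·7 + 2 + 0 − 12 − 4) / 2 = 0.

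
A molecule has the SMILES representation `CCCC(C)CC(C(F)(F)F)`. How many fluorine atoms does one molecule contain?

3

Atom tally by fragment:
  CH3 → C:1 H:3
  CH2 → C:1 H:2
  CH2 → C:1 H:2
  CH(CH3) → C:2 H:4
  CH2 → C:1 H:2
  CH2CF3 → C:2 H:2 F:3
Element totals:
  C: 8
  H: 15
  F: 3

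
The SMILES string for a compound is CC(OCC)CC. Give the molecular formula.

Atom tally by fragment:
  CH3 → C:1 H:3
  CH(OC2H5) → C:3 H:6 O:1
  CH2 → C:1 H:2
  CH3 → C:1 H:3
Element totals:
  C: 6
  H: 14
  O: 1

C6H14O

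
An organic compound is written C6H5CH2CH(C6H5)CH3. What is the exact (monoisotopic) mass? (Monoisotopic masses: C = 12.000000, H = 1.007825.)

Atom tally by fragment:
  C6H5CH2 → C:7 H:7
  CH(C6H5) → C:7 H:6
  CH3 → C:1 H:3
Element totals:
  C: 15
  H: 16
Molecular formula: C15H16.
  M = 15(12.0) + 16(1.007825)
    = 180.000000 + 16.125200 = 196.125200

196.1252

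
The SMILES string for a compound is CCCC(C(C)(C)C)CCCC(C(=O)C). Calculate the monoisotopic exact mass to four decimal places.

212.2140

Atom tally by fragment:
  CH3 → C:1 H:3
  CH2 → C:1 H:2
  CH2 → C:1 H:2
  CH(C(CH3)3) → C:5 H:10
  CH2 → C:1 H:2
  CH2 → C:1 H:2
  CH2 → C:1 H:2
  CH2COCH3 → C:3 H:5 O:1
Element totals:
  C: 14
  H: 28
  O: 1
Molecular formula: C14H28O.
  M = 14(12.0) + 28(1.007825) + 15.994915
    = 168.000000 + 28.219100 + 15.994915 = 212.214015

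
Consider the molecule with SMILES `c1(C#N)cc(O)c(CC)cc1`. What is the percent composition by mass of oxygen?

Atom tally by fragment:
  benzene ring core → C:6 H:6
  (− 3 ring H displaced by substituents)
  + CN → C:1 N:1
  + OH → O:1 H:1
  + C2H5 → C:2 H:5
Element totals:
  C: 9
  H: 9
  N: 1
  O: 1
Molecular formula: C9H9NO.
Molar mass = 147.177 g/mol.
Mass from O: 1 × 15.999 = 15.999 g/mol.
%O = 15.999 / 147.177 × 100 = 10.87%.

10.87%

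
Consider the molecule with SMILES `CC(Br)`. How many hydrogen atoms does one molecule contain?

Atom tally by fragment:
  CH3 → C:1 H:3
  CH2Br → C:1 H:2 Br:1
Element totals:
  C: 2
  H: 5
  Br: 1

5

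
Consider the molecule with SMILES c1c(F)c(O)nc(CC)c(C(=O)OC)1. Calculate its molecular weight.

199.18 g/mol

Atom tally by fragment:
  pyridine ring core → C:5 H:5 N:1
  (− 4 ring H displaced by substituents)
  + F → F:1
  + OH → O:1 H:1
  + C2H5 → C:2 H:5
  + COOCH3 → C:2 H:3 O:2
Element totals:
  C: 9
  H: 10
  F: 1
  N: 1
  O: 3
Molecular formula: C9H10FNO3.
  M = 9(12.011) + 10(1.008) + 18.998 + 14.007 + 3(15.999)
    = 108.099 + 10.080 + 18.998 + 14.007 + 47.997 = 199.181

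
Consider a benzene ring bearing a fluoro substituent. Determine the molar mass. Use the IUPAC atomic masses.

Atom tally by fragment:
  benzene ring core → C:6 H:6
  (− 1 ring H displaced by substituents)
  + F → F:1
Element totals:
  C: 6
  H: 5
  F: 1
Molecular formula: C6H5F.
  M = 6(12.011) + 5(1.008) + 18.998
    = 72.066 + 5.040 + 18.998 = 96.104

96.10 g/mol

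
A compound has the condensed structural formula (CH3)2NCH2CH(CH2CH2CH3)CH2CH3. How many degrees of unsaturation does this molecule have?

Atom tally by fragment:
  (CH3)2NCH2 → C:3 H:8 N:1
  CH(CH2CH2CH3) → C:4 H:8
  CH2 → C:1 H:2
  CH3 → C:1 H:3
Element totals:
  C: 9
  H: 21
  N: 1
Molecular formula: C9H21N.
DoU = (2C + 2 + N − H − X) / 2 = (2·9 + 2 + 1 − 21 − 0) / 2 = 0.

0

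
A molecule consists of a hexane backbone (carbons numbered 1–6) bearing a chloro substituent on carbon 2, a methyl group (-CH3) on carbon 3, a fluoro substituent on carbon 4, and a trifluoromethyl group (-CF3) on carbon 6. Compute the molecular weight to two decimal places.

Atom tally by fragment:
  CH3 → C:1 H:3
  CH(Cl) → C:1 H:1 Cl:1
  CH(CH3) → C:2 H:4
  CH(F) → C:1 H:1 F:1
  CH2 → C:1 H:2
  CH2CF3 → C:2 H:2 F:3
Element totals:
  C: 8
  H: 13
  Cl: 1
  F: 4
Molecular formula: C8H13ClF4.
  M = 8(12.011) + 13(1.008) + 35.45 + 4(18.998)
    = 96.088 + 13.104 + 35.450 + 75.992 = 220.634

220.63 g/mol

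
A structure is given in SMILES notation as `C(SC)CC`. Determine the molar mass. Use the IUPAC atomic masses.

90.18 g/mol

Atom tally by fragment:
  CH3SCH2 → C:2 H:5 S:1
  CH2 → C:1 H:2
  CH3 → C:1 H:3
Element totals:
  C: 4
  H: 10
  S: 1
Molecular formula: C4H10S.
  M = 4(12.011) + 10(1.008) + 32.06
    = 48.044 + 10.080 + 32.060 = 90.184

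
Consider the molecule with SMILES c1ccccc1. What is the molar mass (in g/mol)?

78.11 g/mol

Atom tally by fragment:
  benzene ring core → C:6 H:6
Element totals:
  C: 6
  H: 6
Molecular formula: C6H6.
  M = 6(12.011) + 6(1.008)
    = 72.066 + 6.048 = 78.114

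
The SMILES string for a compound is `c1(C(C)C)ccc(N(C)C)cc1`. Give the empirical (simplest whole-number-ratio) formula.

Atom tally by fragment:
  benzene ring core → C:6 H:6
  (− 2 ring H displaced by substituents)
  + CH(CH3)2 → C:3 H:7
  + N(CH3)2 → N:1 C:2 H:6
Element totals:
  C: 11
  H: 17
  N: 1
Molecular formula: C11H17N.
gcd of subscripts (11, 17, 1) = 1, so the empirical formula equals the molecular formula.

C11H17N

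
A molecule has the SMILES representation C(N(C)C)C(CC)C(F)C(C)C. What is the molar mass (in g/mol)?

175.29 g/mol

Atom tally by fragment:
  (CH3)2NCH2 → C:3 H:8 N:1
  CH(C2H5) → C:3 H:6
  CH(F) → C:1 H:1 F:1
  CH(CH3) → C:2 H:4
  CH3 → C:1 H:3
Element totals:
  C: 10
  H: 22
  F: 1
  N: 1
Molecular formula: C10H22FN.
  M = 10(12.011) + 22(1.008) + 18.998 + 14.007
    = 120.110 + 22.176 + 18.998 + 14.007 = 175.291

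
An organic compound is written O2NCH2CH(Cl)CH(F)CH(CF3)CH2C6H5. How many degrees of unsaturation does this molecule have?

5

Atom tally by fragment:
  O2NCH2 → C:1 H:2 N:1 O:2
  CH(Cl) → C:1 H:1 Cl:1
  CH(F) → C:1 H:1 F:1
  CH(CF3) → C:2 H:1 F:3
  CH2C6H5 → C:7 H:7
Element totals:
  C: 12
  H: 12
  Cl: 1
  F: 4
  N: 1
  O: 2
Molecular formula: C12H12ClF4NO2.
DoU = (2C + 2 + N − H − X) / 2 = (2·12 + 2 + 1 − 12 − 5) / 2 = 5.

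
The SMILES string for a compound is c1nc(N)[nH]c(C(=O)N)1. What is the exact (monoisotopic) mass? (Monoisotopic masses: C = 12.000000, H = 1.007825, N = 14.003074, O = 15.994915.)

126.0542

Atom tally by fragment:
  imidazole ring core → C:3 H:4 N:2
  (− 2 ring H displaced by substituents)
  + NH2 → N:1 H:2
  + CONH2 → C:1 H:2 O:1 N:1
Element totals:
  C: 4
  H: 6
  N: 4
  O: 1
Molecular formula: C4H6N4O.
  M = 4(12.0) + 6(1.007825) + 4(14.003074) + 15.994915
    = 48.000000 + 6.046950 + 56.012296 + 15.994915 = 126.054161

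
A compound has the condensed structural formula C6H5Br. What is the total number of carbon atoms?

6

Element totals:
  C: 6
  H: 5
  Br: 1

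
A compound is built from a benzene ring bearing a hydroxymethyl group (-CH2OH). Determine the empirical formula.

Atom tally by fragment:
  benzene ring core → C:6 H:6
  (− 1 ring H displaced by substituents)
  + CH2OH → C:1 H:3 O:1
Element totals:
  C: 7
  H: 8
  O: 1
Molecular formula: C7H8O.
gcd of subscripts (7, 8, 1) = 1, so the empirical formula equals the molecular formula.

C7H8O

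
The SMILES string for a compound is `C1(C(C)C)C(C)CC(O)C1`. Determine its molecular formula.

Atom tally by fragment:
  cyclopentane ring core → C:5 H:10
  (− 3 ring H displaced by substituents)
  + CH(CH3)2 → C:3 H:7
  + CH3 → C:1 H:3
  + OH → O:1 H:1
Element totals:
  C: 9
  H: 18
  O: 1

C9H18O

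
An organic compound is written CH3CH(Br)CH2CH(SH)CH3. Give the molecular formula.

Element totals:
  C: 5
  H: 11
  Br: 1
  S: 1

C5H11BrS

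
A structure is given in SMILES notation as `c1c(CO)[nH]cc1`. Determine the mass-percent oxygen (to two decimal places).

Atom tally by fragment:
  pyrrole ring core → C:4 H:5 N:1
  (− 1 ring H displaced by substituents)
  + CH2OH → C:1 H:3 O:1
Element totals:
  C: 5
  H: 7
  N: 1
  O: 1
Molecular formula: C5H7NO.
Molar mass = 97.117 g/mol.
Mass from O: 1 × 15.999 = 15.999 g/mol.
%O = 15.999 / 97.117 × 100 = 16.47%.

16.47%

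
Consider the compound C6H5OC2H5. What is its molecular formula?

Atom tally by fragment:
  benzene ring core → C:6 H:6
  (− 1 ring H displaced by substituents)
  + OC2H5 → C:2 H:5 O:1
Element totals:
  C: 8
  H: 10
  O: 1

C8H10O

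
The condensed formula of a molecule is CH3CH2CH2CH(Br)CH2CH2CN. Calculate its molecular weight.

Atom tally by fragment:
  CH3 → C:1 H:3
  CH2 → C:1 H:2
  CH2 → C:1 H:2
  CH(Br) → C:1 H:1 Br:1
  CH2 → C:1 H:2
  CH2CN → C:2 H:2 N:1
Element totals:
  C: 7
  H: 12
  Br: 1
  N: 1
Molecular formula: C7H12BrN.
  M = 7(12.011) + 12(1.008) + 79.904 + 14.007
    = 84.077 + 12.096 + 79.904 + 14.007 = 190.084

190.08 g/mol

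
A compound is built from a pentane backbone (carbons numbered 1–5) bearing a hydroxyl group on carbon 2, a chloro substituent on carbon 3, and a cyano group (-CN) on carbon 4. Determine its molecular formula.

Atom tally by fragment:
  CH3 → C:1 H:3
  CH(OH) → C:1 H:2 O:1
  CH(Cl) → C:1 H:1 Cl:1
  CH(CN) → C:2 H:1 N:1
  CH3 → C:1 H:3
Element totals:
  C: 6
  H: 10
  Cl: 1
  N: 1
  O: 1

C6H10ClNO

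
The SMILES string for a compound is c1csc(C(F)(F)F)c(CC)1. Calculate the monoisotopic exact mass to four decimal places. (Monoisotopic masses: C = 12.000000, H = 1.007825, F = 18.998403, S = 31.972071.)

180.0221

Atom tally by fragment:
  thiophene ring core → C:4 H:4 S:1
  (− 2 ring H displaced by substituents)
  + CF3 → C:1 F:3
  + C2H5 → C:2 H:5
Element totals:
  C: 7
  H: 7
  F: 3
  S: 1
Molecular formula: C7H7F3S.
  M = 7(12.0) + 7(1.007825) + 3(18.998403) + 31.972071
    = 84.000000 + 7.054775 + 56.995209 + 31.972071 = 180.022055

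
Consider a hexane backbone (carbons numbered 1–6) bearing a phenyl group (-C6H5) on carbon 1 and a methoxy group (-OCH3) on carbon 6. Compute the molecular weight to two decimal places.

Atom tally by fragment:
  C6H5CH2 → C:7 H:7
  CH2 → C:1 H:2
  CH2 → C:1 H:2
  CH2 → C:1 H:2
  CH2 → C:1 H:2
  CH2OCH3 → C:2 H:5 O:1
Element totals:
  C: 13
  H: 20
  O: 1
Molecular formula: C13H20O.
  M = 13(12.011) + 20(1.008) + 15.999
    = 156.143 + 20.160 + 15.999 = 192.302

192.30 g/mol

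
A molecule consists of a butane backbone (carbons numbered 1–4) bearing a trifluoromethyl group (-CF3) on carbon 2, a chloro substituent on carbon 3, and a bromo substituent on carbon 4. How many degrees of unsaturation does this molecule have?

Atom tally by fragment:
  CH3 → C:1 H:3
  CH(CF3) → C:2 H:1 F:3
  CH(Cl) → C:1 H:1 Cl:1
  CH2Br → C:1 H:2 Br:1
Element totals:
  C: 5
  H: 7
  Br: 1
  Cl: 1
  F: 3
Molecular formula: C5H7BrClF3.
DoU = (2C + 2 + N − H − X) / 2 = (2·5 + 2 + 0 − 7 − 5) / 2 = 0.

0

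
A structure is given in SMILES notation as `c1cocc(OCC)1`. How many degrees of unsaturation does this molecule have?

3

Atom tally by fragment:
  furan ring core → C:4 H:4 O:1
  (− 1 ring H displaced by substituents)
  + OC2H5 → C:2 H:5 O:1
Element totals:
  C: 6
  H: 8
  O: 2
Molecular formula: C6H8O2.
DoU = (2C + 2 + N − H − X) / 2 = (2·6 + 2 + 0 − 8 − 0) / 2 = 3.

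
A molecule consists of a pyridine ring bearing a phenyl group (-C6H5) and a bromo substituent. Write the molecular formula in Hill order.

Atom tally by fragment:
  pyridine ring core → C:5 H:5 N:1
  (− 2 ring H displaced by substituents)
  + C6H5 → C:6 H:5
  + Br → Br:1
Element totals:
  C: 11
  H: 8
  Br: 1
  N: 1

C11H8BrN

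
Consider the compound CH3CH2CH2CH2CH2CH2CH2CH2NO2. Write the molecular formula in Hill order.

Atom tally by fragment:
  CH3 → C:1 H:3
  CH2 → C:1 H:2
  CH2 → C:1 H:2
  CH2 → C:1 H:2
  CH2 → C:1 H:2
  CH2 → C:1 H:2
  CH2 → C:1 H:2
  CH2NO2 → C:1 H:2 N:1 O:2
Element totals:
  C: 8
  H: 17
  N: 1
  O: 2

C8H17NO2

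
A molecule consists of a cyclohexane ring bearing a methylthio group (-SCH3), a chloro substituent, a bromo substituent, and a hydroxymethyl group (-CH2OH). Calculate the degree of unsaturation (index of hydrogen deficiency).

1

Atom tally by fragment:
  cyclohexane ring core → C:6 H:12
  (− 4 ring H displaced by substituents)
  + SCH3 → C:1 H:3 S:1
  + Cl → Cl:1
  + Br → Br:1
  + CH2OH → C:1 H:3 O:1
Element totals:
  C: 8
  H: 14
  Br: 1
  Cl: 1
  O: 1
  S: 1
Molecular formula: C8H14BrClOS.
DoU = (2C + 2 + N − H − X) / 2 = (2·8 + 2 + 0 − 14 − 2) / 2 = 1.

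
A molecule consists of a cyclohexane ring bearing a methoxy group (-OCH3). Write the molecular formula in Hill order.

C7H14O

Atom tally by fragment:
  cyclohexane ring core → C:6 H:12
  (− 1 ring H displaced by substituents)
  + OCH3 → C:1 H:3 O:1
Element totals:
  C: 7
  H: 14
  O: 1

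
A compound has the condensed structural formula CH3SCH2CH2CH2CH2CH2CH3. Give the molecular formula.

Atom tally by fragment:
  CH3SCH2 → C:2 H:5 S:1
  CH2 → C:1 H:2
  CH2 → C:1 H:2
  CH2 → C:1 H:2
  CH2 → C:1 H:2
  CH3 → C:1 H:3
Element totals:
  C: 7
  H: 16
  S: 1

C7H16S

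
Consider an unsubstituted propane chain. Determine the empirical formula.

C3H8

Atom tally by fragment:
  CH3 → C:1 H:3
  CH2 → C:1 H:2
  CH3 → C:1 H:3
Element totals:
  C: 3
  H: 8
Molecular formula: C3H8.
gcd of subscripts (3, 8) = 1, so the empirical formula equals the molecular formula.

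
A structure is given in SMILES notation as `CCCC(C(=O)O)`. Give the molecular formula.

Atom tally by fragment:
  CH3 → C:1 H:3
  CH2 → C:1 H:2
  CH2 → C:1 H:2
  CH2COOH → C:2 H:3 O:2
Element totals:
  C: 5
  H: 10
  O: 2

C5H10O2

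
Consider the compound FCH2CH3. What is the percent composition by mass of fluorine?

39.53%

Element totals:
  C: 2
  H: 5
  F: 1
Molecular formula: C2H5F.
Molar mass = 48.060 g/mol.
Mass from F: 1 × 18.998 = 18.998 g/mol.
%F = 18.998 / 48.060 × 100 = 39.53%.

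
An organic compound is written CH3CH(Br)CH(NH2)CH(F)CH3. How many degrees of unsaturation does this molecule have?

0

Atom tally by fragment:
  CH3 → C:1 H:3
  CH(Br) → C:1 H:1 Br:1
  CH(NH2) → C:1 H:3 N:1
  CH(F) → C:1 H:1 F:1
  CH3 → C:1 H:3
Element totals:
  C: 5
  H: 11
  Br: 1
  F: 1
  N: 1
Molecular formula: C5H11BrFN.
DoU = (2C + 2 + N − H − X) / 2 = (2·5 + 2 + 1 − 11 − 2) / 2 = 0.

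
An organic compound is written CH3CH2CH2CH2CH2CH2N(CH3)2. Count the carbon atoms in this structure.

8

Atom tally by fragment:
  CH3 → C:1 H:3
  CH2 → C:1 H:2
  CH2 → C:1 H:2
  CH2 → C:1 H:2
  CH2 → C:1 H:2
  CH2N(CH3)2 → C:3 H:8 N:1
Element totals:
  C: 8
  H: 19
  N: 1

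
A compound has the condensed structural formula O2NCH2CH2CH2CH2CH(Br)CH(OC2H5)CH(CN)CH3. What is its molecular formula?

Atom tally by fragment:
  O2NCH2 → C:1 H:2 N:1 O:2
  CH2 → C:1 H:2
  CH2 → C:1 H:2
  CH2 → C:1 H:2
  CH(Br) → C:1 H:1 Br:1
  CH(OC2H5) → C:3 H:6 O:1
  CH(CN) → C:2 H:1 N:1
  CH3 → C:1 H:3
Element totals:
  C: 11
  H: 19
  Br: 1
  N: 2
  O: 3

C11H19BrN2O3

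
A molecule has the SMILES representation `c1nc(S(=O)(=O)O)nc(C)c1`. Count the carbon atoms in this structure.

5

Atom tally by fragment:
  pyrimidine ring core → C:4 H:4 N:2
  (− 2 ring H displaced by substituents)
  + SO3H → S:1 O:3 H:1
  + CH3 → C:1 H:3
Element totals:
  C: 5
  H: 6
  N: 2
  O: 3
  S: 1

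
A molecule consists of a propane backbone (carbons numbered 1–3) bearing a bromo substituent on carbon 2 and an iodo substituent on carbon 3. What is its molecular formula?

Atom tally by fragment:
  CH3 → C:1 H:3
  CH(Br) → C:1 H:1 Br:1
  CH2I → C:1 H:2 I:1
Element totals:
  C: 3
  H: 6
  Br: 1
  I: 1

C3H6BrI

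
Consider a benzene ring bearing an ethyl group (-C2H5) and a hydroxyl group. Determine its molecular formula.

Atom tally by fragment:
  benzene ring core → C:6 H:6
  (− 2 ring H displaced by substituents)
  + C2H5 → C:2 H:5
  + OH → O:1 H:1
Element totals:
  C: 8
  H: 10
  O: 1

C8H10O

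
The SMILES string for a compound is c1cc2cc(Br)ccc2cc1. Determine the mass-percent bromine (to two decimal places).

38.59%

Atom tally by fragment:
  naphthalene ring system core → C:10 H:8
  (− 1 ring H displaced by substituents)
  + Br → Br:1
Element totals:
  C: 10
  H: 7
  Br: 1
Molecular formula: C10H7Br.
Molar mass = 207.070 g/mol.
Mass from Br: 1 × 79.904 = 79.904 g/mol.
%Br = 79.904 / 207.070 × 100 = 38.59%.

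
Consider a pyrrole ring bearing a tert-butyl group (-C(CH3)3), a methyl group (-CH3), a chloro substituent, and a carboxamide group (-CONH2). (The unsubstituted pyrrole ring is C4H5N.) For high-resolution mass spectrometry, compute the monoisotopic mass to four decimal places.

Atom tally by fragment:
  pyrrole ring core → C:4 H:5 N:1
  (− 4 ring H displaced by substituents)
  + C(CH3)3 → C:4 H:9
  + CH3 → C:1 H:3
  + Cl → Cl:1
  + CONH2 → C:1 H:2 O:1 N:1
Element totals:
  C: 10
  H: 15
  Cl: 1
  N: 2
  O: 1
Molecular formula: C10H15ClN2O.
  M = 10(12.0) + 15(1.007825) + 34.968853 + 2(14.003074) + 15.994915
    = 120.000000 + 15.117375 + 34.968853 + 28.006148 + 15.994915 = 214.087291

214.0873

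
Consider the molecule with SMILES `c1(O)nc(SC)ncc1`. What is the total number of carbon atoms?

5

Atom tally by fragment:
  pyrimidine ring core → C:4 H:4 N:2
  (− 2 ring H displaced by substituents)
  + OH → O:1 H:1
  + SCH3 → C:1 H:3 S:1
Element totals:
  C: 5
  H: 6
  N: 2
  O: 1
  S: 1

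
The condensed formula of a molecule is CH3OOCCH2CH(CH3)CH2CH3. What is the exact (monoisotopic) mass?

130.0994

Element totals:
  C: 7
  H: 14
  O: 2
Molecular formula: C7H14O2.
  M = 7(12.0) + 14(1.007825) + 2(15.994915)
    = 84.000000 + 14.109550 + 31.989830 = 130.099380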